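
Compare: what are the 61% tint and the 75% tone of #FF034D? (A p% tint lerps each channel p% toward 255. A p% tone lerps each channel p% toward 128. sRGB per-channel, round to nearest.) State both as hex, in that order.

#FF034D is rgb(255, 3, 77).
61% tint:
  R: 255 + 0.61×(255−255) = 255 + 0 = 255 → 255
  G: 3 + 0.61×(255−3) = 3 + 153.72 = 156.72 → 157
  B: 77 + 0.61×(255−77) = 77 + 108.58 = 185.58 → 186
  → #FF9DBA
75% tone:
  R: 255 − 95.25 = 159.75 → 160
  G: 3 + 93.75 = 96.75 → 97
  B: 77 + 0.75×(128−77) = 77 + 38.25 = 115.25 → 115
  → #A06173

#FF9DBA, #A06173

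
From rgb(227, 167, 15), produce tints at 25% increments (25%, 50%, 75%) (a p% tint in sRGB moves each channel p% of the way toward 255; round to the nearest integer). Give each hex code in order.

#eabd4b, #f1d387, #f8e9c3

25%: (227 + 7 = 234→234, 167 + 22 = 189→189, 15 + 60 = 75→75) → #eabd4b
50%: (227 + 14 = 241→241, 167 + 44 = 211→211, 15 + 120 = 135→135) → #f1d387
75%: (227 + 21 = 248→248, 167 + 66 = 233→233, 15 + 180 = 195→195) → #f8e9c3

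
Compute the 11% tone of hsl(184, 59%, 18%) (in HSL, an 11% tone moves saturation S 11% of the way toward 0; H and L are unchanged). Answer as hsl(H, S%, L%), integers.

S moves 11% from 59 toward 0: 59 − 6.49 = 52.51 → 53.
H and L are unchanged.

hsl(184, 53%, 18%)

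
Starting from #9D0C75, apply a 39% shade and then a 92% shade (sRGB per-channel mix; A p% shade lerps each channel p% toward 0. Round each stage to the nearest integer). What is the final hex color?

#9D0C75 is rgb(157, 12, 117).
Lerp each channel 39% toward 0:
  R: 157 + 0.39×(0−157) = 157 − 61.23 = 95.77 → 96
  G: 12 + 0.39×(0−12) = 12 − 4.68 = 7.32 → 7
  B: 117 − 45.63 = 71.37 → 71
After the shade: rgb(96, 7, 71) = #600747.
A 92% shade moves each channel 92% toward 0:
  R: 96 + 0.92×(0−96) = 96 − 88.32 = 7.68 → 8
  G: 7 + 0.92×(0−7) = 7 − 6.44 = 0.56 → 1
  B: 71 − 65.32 = 5.68 → 6
rgb(8, 1, 6) = #080106.

#080106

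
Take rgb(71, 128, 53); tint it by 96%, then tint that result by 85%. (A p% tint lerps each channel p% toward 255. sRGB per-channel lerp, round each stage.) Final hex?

#FEFEFE

Per channel, c → c + 0.96(255 − c):
  R: 71 + 0.96×(255−71) = 71 + 176.64 = 247.64 → 248
  G: 128 + 121.92 = 249.92 → 250
  B: 53 + 193.92 = 246.92 → 247
After the tint: rgb(248, 250, 247) = #F8FAF7.
Per channel, c → c + 0.85(255 − c):
  R: 248 + 0.85×(255−248) = 248 + 5.95 = 253.95 → 254
  G: 250 + 0.85×(255−250) = 250 + 4.25 = 254.25 → 254
  B: 247 + 0.85×(255−247) = 247 + 6.8 = 253.8 → 254
rgb(254, 254, 254) = #FEFEFE.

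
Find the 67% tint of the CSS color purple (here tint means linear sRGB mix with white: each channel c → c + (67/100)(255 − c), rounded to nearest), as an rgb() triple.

CSS purple is rgb(128, 0, 128).
Per channel, c → c + 0.67(255 − c):
  R: 128 + 0.67×(255−128) = 128 + 85.09 = 213.09 → 213
  G: 0 + 0.67×(255−0) = 0 + 170.85 = 170.85 → 171
  B: 128 + 85.09 = 213.09 → 213

rgb(213, 171, 213)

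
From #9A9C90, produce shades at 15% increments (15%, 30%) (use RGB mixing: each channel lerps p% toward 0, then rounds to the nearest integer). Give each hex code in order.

#83857A, #6C6D65

#9A9C90 is rgb(154, 156, 144).
15%: (154 − 23.1 = 130.9→131, 156 − 23.4 = 132.6→133, 144 − 21.6 = 122.4→122) → #83857A
30%: (154 − 46.2 = 107.8→108, 156 − 46.8 = 109.2→109, 144 − 43.2 = 100.8→101) → #6C6D65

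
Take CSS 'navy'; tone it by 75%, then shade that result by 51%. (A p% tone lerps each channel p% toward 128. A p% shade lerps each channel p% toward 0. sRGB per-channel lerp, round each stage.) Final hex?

CSS navy is rgb(0, 0, 128).
Per channel, c → c + 0.75(128 − c):
  R: 0 + 0.75×(128−0) = 0 + 96 = 96 → 96
  G: 0 + 0.75×(128−0) = 0 + 96 = 96 → 96
  B: 128 + 0.75×(128−128) = 128 + 0 = 128 → 128
After the tone: rgb(96, 96, 128) = #606080.
Per channel, c → c + 0.51(0 − c):
  R: 96 + 0.51×(0−96) = 96 − 48.96 = 47.04 → 47
  G: 96 − 48.96 = 47.04 → 47
  B: 128 + 0.51×(0−128) = 128 − 65.28 = 62.72 → 63
rgb(47, 47, 63) = #2F2F3F.

#2F2F3F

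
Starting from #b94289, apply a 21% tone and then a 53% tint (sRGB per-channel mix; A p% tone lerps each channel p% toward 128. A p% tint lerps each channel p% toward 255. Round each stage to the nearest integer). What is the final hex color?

#b94289 is rgb(185, 66, 137).
Lerp each channel 21% toward 128:
  R: 185 + 0.21×(128−185) = 185 − 11.97 = 173.03 → 173
  G: 66 + 13.02 = 79.02 → 79
  B: 137 + 0.21×(128−137) = 137 − 1.89 = 135.11 → 135
After the tone: rgb(173, 79, 135) = #ad4f87.
Per channel, c → c + 0.53(255 − c):
  R: 173 + 0.53×(255−173) = 173 + 43.46 = 216.46 → 216
  G: 79 + 93.28 = 172.28 → 172
  B: 135 + 0.53×(255−135) = 135 + 63.6 = 198.6 → 199
rgb(216, 172, 199) = #d8acc7.

#d8acc7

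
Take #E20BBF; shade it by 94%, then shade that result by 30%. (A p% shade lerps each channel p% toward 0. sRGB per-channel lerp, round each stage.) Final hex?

#E20BBF is rgb(226, 11, 191).
A 94% shade moves each channel 94% toward 0:
  R: 226 + 0.94×(0−226) = 226 − 212.44 = 13.56 → 14
  G: 11 + 0.94×(0−11) = 11 − 10.34 = 0.66 → 1
  B: 191 + 0.94×(0−191) = 191 − 179.54 = 11.46 → 11
After the shade: rgb(14, 1, 11) = #0E010B.
A 30% shade moves each channel 30% toward 0:
  R: 14 + 0.3×(0−14) = 14 − 4.2 = 9.8 → 10
  G: 1 − 0.3 = 0.7 → 1
  B: 11 + 0.3×(0−11) = 11 − 3.3 = 7.7 → 8
rgb(10, 1, 8) = #0A0108.

#0A0108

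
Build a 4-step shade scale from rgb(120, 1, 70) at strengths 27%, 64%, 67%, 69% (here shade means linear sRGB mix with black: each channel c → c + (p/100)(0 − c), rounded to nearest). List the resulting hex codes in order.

#580133, #2B0019, #280017, #250016

27%: (120 − 32.4 = 87.6→88, 1→1, 70 − 18.9 = 51.1→51) → #580133
64%: (120 − 76.8 = 43.2→43, 1 − 0.64 = 0.36→0, 70 − 44.8 = 25.2→25) → #2B0019
67%: (120 − 80.4 = 39.6→40, 1 − 0.67 = 0.33→0, 70 − 46.9 = 23.1→23) → #280017
69%: (120 − 82.8 = 37.2→37, 1 − 0.69 = 0.31→0, 70 − 48.3 = 21.7→22) → #250016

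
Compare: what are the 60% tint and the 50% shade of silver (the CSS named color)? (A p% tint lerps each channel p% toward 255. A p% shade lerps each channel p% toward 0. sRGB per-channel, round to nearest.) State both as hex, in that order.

CSS silver is rgb(192, 192, 192).
60% tint:
  R: 192 + 37.8 = 229.8 → 230
  G: 192 + 37.8 = 229.8 → 230
  B: 192 + 0.6×(255−192) = 192 + 37.8 = 229.8 → 230
  → #E6E6E6
50% shade:
  R: 192 + 0.5×(0−192) = 192 − 96 = 96 → 96
  G: 192 + 0.5×(0−192) = 192 − 96 = 96 → 96
  B: 192 + 0.5×(0−192) = 192 − 96 = 96 → 96
  → #606060

#E6E6E6, #606060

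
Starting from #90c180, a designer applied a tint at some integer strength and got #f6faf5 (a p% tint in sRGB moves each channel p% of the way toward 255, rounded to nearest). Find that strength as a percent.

92%

#90c180 is rgb(144, 193, 128); #f6faf5 is rgb(246, 250, 245).
On the B channel (widest range): 245 ≈ 128 + (p/100)(255 − 128), so p ≈ 100×(245 − 128)/(255 − 128) = 11700/127 = 92.13.
p = 92 reproduces all three channels after rounding.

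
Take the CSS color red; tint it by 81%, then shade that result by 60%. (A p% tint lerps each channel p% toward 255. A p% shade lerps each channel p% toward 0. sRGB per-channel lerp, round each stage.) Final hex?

#665353

CSS red is rgb(255, 0, 0).
Per channel, c → c + 0.81(255 − c):
  R: 255 + 0 = 255 → 255
  G: 0 + 0.81×(255−0) = 0 + 206.55 = 206.55 → 207
  B: 0 + 206.55 = 206.55 → 207
After the tint: rgb(255, 207, 207) = #FFCFCF.
A 60% shade moves each channel 60% toward 0:
  R: 255 + 0.6×(0−255) = 255 − 153 = 102 → 102
  G: 207 − 124.2 = 82.8 → 83
  B: 207 + 0.6×(0−207) = 207 − 124.2 = 82.8 → 83
rgb(102, 83, 83) = #665353.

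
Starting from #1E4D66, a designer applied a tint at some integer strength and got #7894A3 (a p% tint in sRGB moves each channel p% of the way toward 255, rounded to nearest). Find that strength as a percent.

#1E4D66 is rgb(30, 77, 102); #7894A3 is rgb(120, 148, 163).
On the R channel (widest range): 120 ≈ 30 + (p/100)(255 − 30), so p ≈ 100×(120 − 30)/(255 − 30) = 9000/225 = 40.00.
p = 40 reproduces all three channels after rounding.

40%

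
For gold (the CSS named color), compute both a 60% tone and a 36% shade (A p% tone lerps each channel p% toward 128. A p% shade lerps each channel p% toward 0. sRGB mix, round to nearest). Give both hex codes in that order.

#B3A34D, #A38A00

CSS gold is rgb(255, 215, 0).
60% tone:
  R: 255 + 0.6×(128−255) = 255 − 76.2 = 178.8 → 179
  G: 215 − 52.2 = 162.8 → 163
  B: 0 + 76.8 = 76.8 → 77
  → #B3A34D
36% shade:
  R: 255 + 0.36×(0−255) = 255 − 91.8 = 163.2 → 163
  G: 215 + 0.36×(0−215) = 215 − 77.4 = 137.6 → 138
  B: 0 + 0.36×(0−0) = 0 + 0 = 0 → 0
  → #A38A00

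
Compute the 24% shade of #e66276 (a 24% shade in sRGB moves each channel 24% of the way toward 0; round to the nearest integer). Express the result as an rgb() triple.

rgb(175, 74, 90)

#e66276 is rgb(230, 98, 118).
A 24% shade moves each channel 24% toward 0:
  R: 230 + 0.24×(0−230) = 230 − 55.2 = 174.8 → 175
  G: 98 + 0.24×(0−98) = 98 − 23.52 = 74.48 → 74
  B: 118 + 0.24×(0−118) = 118 − 28.32 = 89.68 → 90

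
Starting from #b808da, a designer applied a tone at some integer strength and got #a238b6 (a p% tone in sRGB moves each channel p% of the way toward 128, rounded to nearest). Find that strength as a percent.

#b808da is rgb(184, 8, 218); #a238b6 is rgb(162, 56, 182).
On the G channel (widest range): 56 ≈ 8 + (p/100)(128 − 8), so p ≈ 100×(56 − 8)/(128 − 8) = 4800/120 = 40.00.
p = 40 reproduces all three channels after rounding.

40%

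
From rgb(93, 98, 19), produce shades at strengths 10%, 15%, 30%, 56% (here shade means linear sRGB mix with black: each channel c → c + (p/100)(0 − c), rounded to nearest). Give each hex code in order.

#545811, #4F5310, #41450D, #292B08

10%: (93 − 9.3 = 83.7→84, 98 − 9.8 = 88.2→88, 19 − 1.9 = 17.1→17) → #545811
15%: (93 − 13.95 = 79.05→79, 98 − 14.7 = 83.3→83, 19 − 2.85 = 16.15→16) → #4F5310
30%: (93 − 27.9 = 65.1→65, 98 − 29.4 = 68.6→69, 19 − 5.7 = 13.3→13) → #41450D
56%: (93 − 52.08 = 40.92→41, 98 − 54.88 = 43.12→43, 19 − 10.64 = 8.36→8) → #292B08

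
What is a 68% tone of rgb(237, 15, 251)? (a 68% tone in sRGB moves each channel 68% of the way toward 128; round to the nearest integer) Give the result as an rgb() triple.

rgb(163, 92, 167)

Lerp each channel 68% toward 128:
  R: 237 + 0.68×(128−237) = 237 − 74.12 = 162.88 → 163
  G: 15 + 0.68×(128−15) = 15 + 76.84 = 91.84 → 92
  B: 251 + 0.68×(128−251) = 251 − 83.64 = 167.36 → 167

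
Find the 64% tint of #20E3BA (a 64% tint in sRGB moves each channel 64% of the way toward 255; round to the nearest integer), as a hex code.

#AFF5E6

#20E3BA is rgb(32, 227, 186).
Per channel, c → c + 0.64(255 − c):
  R: 32 + 0.64×(255−32) = 32 + 142.72 = 174.72 → 175
  G: 227 + 0.64×(255−227) = 227 + 17.92 = 244.92 → 245
  B: 186 + 44.16 = 230.16 → 230
rgb(175, 245, 230) = #AFF5E6.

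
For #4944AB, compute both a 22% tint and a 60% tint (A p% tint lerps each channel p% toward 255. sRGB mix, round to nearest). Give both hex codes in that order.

#4944AB is rgb(73, 68, 171).
22% tint:
  R: 73 + 0.22×(255−73) = 73 + 40.04 = 113.04 → 113
  G: 68 + 0.22×(255−68) = 68 + 41.14 = 109.14 → 109
  B: 171 + 0.22×(255−171) = 171 + 18.48 = 189.48 → 189
  → #716DBD
60% tint:
  R: 73 + 0.6×(255−73) = 73 + 109.2 = 182.2 → 182
  G: 68 + 0.6×(255−68) = 68 + 112.2 = 180.2 → 180
  B: 171 + 50.4 = 221.4 → 221
  → #B6B4DD

#716DBD, #B6B4DD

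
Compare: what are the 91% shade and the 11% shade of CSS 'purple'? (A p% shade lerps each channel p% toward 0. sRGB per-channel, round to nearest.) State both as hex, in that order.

CSS purple is rgb(128, 0, 128).
91% shade:
  R: 128 + 0.91×(0−128) = 128 − 116.48 = 11.52 → 12
  G: 0 + 0 = 0 → 0
  B: 128 − 116.48 = 11.52 → 12
  → #0c000c
11% shade:
  R: 128 + 0.11×(0−128) = 128 − 14.08 = 113.92 → 114
  G: 0 + 0.11×(0−0) = 0 + 0 = 0 → 0
  B: 128 + 0.11×(0−128) = 128 − 14.08 = 113.92 → 114
  → #720072

#0c000c, #720072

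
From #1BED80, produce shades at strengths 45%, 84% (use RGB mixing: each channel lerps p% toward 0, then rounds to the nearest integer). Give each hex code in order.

#0F8246, #042614

#1BED80 is rgb(27, 237, 128).
45%: (27 − 12.15 = 14.85→15, 237 − 106.65 = 130.35→130, 128 − 57.6 = 70.4→70) → #0F8246
84%: (27 − 22.68 = 4.32→4, 237 − 199.08 = 37.92→38, 128 − 107.52 = 20.48→20) → #042614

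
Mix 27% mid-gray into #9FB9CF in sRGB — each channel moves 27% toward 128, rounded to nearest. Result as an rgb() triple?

rgb(151, 170, 186)

#9FB9CF is rgb(159, 185, 207).
Per channel, c → c + 0.27(128 − c):
  R: 159 + 0.27×(128−159) = 159 − 8.37 = 150.63 → 151
  G: 185 − 15.39 = 169.61 → 170
  B: 207 + 0.27×(128−207) = 207 − 21.33 = 185.67 → 186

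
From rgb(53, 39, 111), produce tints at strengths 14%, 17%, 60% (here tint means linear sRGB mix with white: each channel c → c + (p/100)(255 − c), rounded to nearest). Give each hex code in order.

#514583, #574C87, #AEA9C5

14%: (53 + 28.28 = 81.28→81, 39 + 30.24 = 69.24→69, 111 + 20.16 = 131.16→131) → #514583
17%: (53 + 34.34 = 87.34→87, 39 + 36.72 = 75.72→76, 111 + 24.48 = 135.48→135) → #574C87
60%: (53 + 121.2 = 174.2→174, 39 + 129.6 = 168.6→169, 111 + 86.4 = 197.4→197) → #AEA9C5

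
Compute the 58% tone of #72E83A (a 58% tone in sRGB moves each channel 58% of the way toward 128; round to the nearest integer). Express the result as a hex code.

#7AAC63

#72E83A is rgb(114, 232, 58).
A 58% tone moves each channel 58% toward 128:
  R: 114 + 0.58×(128−114) = 114 + 8.12 = 122.12 → 122
  G: 232 + 0.58×(128−232) = 232 − 60.32 = 171.68 → 172
  B: 58 + 0.58×(128−58) = 58 + 40.6 = 98.6 → 99
rgb(122, 172, 99) = #7AAC63.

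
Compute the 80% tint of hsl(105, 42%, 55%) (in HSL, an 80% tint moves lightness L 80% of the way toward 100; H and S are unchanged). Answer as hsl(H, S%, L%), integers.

hsl(105, 42%, 91%)

L moves 80% from 55 toward 100: 55 + 36 = 91 → 91.
H and S are unchanged.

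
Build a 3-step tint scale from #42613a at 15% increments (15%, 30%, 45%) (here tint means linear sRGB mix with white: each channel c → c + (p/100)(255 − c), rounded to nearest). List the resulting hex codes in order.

#5e7958, #7b9075, #97a893

#42613a is rgb(66, 97, 58).
15%: (66 + 28.35 = 94.35→94, 97 + 23.7 = 120.7→121, 58 + 29.55 = 87.55→88) → #5e7958
30%: (66 + 56.7 = 122.7→123, 97 + 47.4 = 144.4→144, 58 + 59.1 = 117.1→117) → #7b9075
45%: (66 + 85.05 = 151.05→151, 97 + 71.1 = 168.1→168, 58 + 88.65 = 146.65→147) → #97a893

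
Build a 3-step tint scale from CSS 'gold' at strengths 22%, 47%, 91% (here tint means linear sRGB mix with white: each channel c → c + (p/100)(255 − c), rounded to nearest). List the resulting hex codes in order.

CSS gold is rgb(255, 215, 0).
22%: (255→255, 215 + 8.8 = 223.8→224, 0 + 56.1 = 56.1→56) → #ffe038
47%: (255→255, 215 + 18.8 = 233.8→234, 0 + 119.85 = 119.85→120) → #ffea78
91%: (255→255, 215 + 36.4 = 251.4→251, 0 + 232.05 = 232.05→232) → #fffbe8

#ffe038, #ffea78, #fffbe8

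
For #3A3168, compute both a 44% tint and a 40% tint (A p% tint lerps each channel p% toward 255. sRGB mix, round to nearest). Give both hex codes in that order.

#918CAA, #8983A4

#3A3168 is rgb(58, 49, 104).
44% tint:
  R: 58 + 86.68 = 144.68 → 145
  G: 49 + 90.64 = 139.64 → 140
  B: 104 + 66.44 = 170.44 → 170
  → #918CAA
40% tint:
  R: 58 + 0.4×(255−58) = 58 + 78.8 = 136.8 → 137
  G: 49 + 0.4×(255−49) = 49 + 82.4 = 131.4 → 131
  B: 104 + 60.4 = 164.4 → 164
  → #8983A4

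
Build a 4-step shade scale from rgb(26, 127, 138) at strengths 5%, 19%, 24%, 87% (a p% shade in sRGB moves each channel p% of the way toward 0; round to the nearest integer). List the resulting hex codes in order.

5%: (26 − 1.3 = 24.7→25, 127 − 6.35 = 120.65→121, 138 − 6.9 = 131.1→131) → #197983
19%: (26 − 4.94 = 21.06→21, 127 − 24.13 = 102.87→103, 138 − 26.22 = 111.78→112) → #156770
24%: (26 − 6.24 = 19.76→20, 127 − 30.48 = 96.52→97, 138 − 33.12 = 104.88→105) → #146169
87%: (26 − 22.62 = 3.38→3, 127 − 110.49 = 16.51→17, 138 − 120.06 = 17.94→18) → #031112

#197983, #156770, #146169, #031112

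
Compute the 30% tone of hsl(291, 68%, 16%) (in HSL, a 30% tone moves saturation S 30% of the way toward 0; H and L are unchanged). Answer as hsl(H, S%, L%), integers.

S moves 30% from 68 toward 0: 68 − 20.4 = 47.6 → 48.
H and L are unchanged.

hsl(291, 48%, 16%)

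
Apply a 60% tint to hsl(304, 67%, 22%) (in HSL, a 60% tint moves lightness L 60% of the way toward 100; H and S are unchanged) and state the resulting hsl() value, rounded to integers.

L moves 60% from 22 toward 100: 22 + 46.8 = 68.8 → 69.
H and S are unchanged.

hsl(304, 67%, 69%)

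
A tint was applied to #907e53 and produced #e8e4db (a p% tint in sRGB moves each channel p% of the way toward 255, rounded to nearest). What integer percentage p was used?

#907e53 is rgb(144, 126, 83); #e8e4db is rgb(232, 228, 219).
On the B channel (widest range): 219 ≈ 83 + (p/100)(255 − 83), so p ≈ 100×(219 − 83)/(255 − 83) = 13600/172 = 79.07.
p = 79 reproduces all three channels after rounding.

79%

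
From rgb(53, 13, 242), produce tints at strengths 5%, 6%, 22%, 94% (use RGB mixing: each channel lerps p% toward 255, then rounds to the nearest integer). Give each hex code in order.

5%: (53 + 10.1 = 63.1→63, 13 + 12.1 = 25.1→25, 242 + 0.65 = 242.65→243) → #3f19f3
6%: (53 + 12.12 = 65.12→65, 13 + 14.52 = 27.52→28, 242 + 0.78 = 242.78→243) → #411cf3
22%: (53 + 44.44 = 97.44→97, 13 + 53.24 = 66.24→66, 242 + 2.86 = 244.86→245) → #6142f5
94%: (53 + 189.88 = 242.88→243, 13 + 227.48 = 240.48→240, 242 + 12.22 = 254.22→254) → #f3f0fe

#3f19f3, #411cf3, #6142f5, #f3f0fe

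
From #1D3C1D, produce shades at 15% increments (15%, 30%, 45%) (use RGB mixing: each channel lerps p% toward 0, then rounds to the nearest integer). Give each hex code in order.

#193319, #142A14, #102110

#1D3C1D is rgb(29, 60, 29).
15%: (29 − 4.35 = 24.65→25, 60 − 9 = 51→51, 29 − 4.35 = 24.65→25) → #193319
30%: (29 − 8.7 = 20.3→20, 60 − 18 = 42→42, 29 − 8.7 = 20.3→20) → #142A14
45%: (29 − 13.05 = 15.95→16, 60 − 27 = 33→33, 29 − 13.05 = 15.95→16) → #102110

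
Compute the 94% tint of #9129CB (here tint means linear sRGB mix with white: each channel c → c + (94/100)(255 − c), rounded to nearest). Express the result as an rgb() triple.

#9129CB is rgb(145, 41, 203).
A 94% tint moves each channel 94% toward 255:
  R: 145 + 103.4 = 248.4 → 248
  G: 41 + 0.94×(255−41) = 41 + 201.16 = 242.16 → 242
  B: 203 + 48.88 = 251.88 → 252

rgb(248, 242, 252)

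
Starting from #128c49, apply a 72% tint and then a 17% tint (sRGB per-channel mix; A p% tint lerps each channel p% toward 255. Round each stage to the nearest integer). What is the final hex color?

#c8e4d5

#128c49 is rgb(18, 140, 73).
A 72% tint moves each channel 72% toward 255:
  R: 18 + 170.64 = 188.64 → 189
  G: 140 + 82.8 = 222.8 → 223
  B: 73 + 131.04 = 204.04 → 204
After the tint: rgb(189, 223, 204) = #bddfcc.
Lerp each channel 17% toward 255:
  R: 189 + 0.17×(255−189) = 189 + 11.22 = 200.22 → 200
  G: 223 + 0.17×(255−223) = 223 + 5.44 = 228.44 → 228
  B: 204 + 8.67 = 212.67 → 213
rgb(200, 228, 213) = #c8e4d5.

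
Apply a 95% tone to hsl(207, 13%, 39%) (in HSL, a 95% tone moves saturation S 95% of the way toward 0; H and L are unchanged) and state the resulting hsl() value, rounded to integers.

S moves 95% from 13 toward 0: 13 − 12.35 = 0.65 → 1.
H and L are unchanged.

hsl(207, 1%, 39%)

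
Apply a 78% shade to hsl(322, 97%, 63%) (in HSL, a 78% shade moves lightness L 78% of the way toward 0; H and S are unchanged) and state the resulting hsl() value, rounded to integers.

hsl(322, 97%, 14%)

L moves 78% from 63 toward 0: 63 − 49.14 = 13.86 → 14.
H and S are unchanged.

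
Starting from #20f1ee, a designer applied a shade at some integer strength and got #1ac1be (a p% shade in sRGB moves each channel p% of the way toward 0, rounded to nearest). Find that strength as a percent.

#20f1ee is rgb(32, 241, 238); #1ac1be is rgb(26, 193, 190).
On the G channel (widest range): 193 ≈ 241 + (p/100)(0 − 241), so p ≈ 100×(193 − 241)/(0 − 241) = -4800/-241 = 19.92.
p = 20 reproduces all three channels after rounding.

20%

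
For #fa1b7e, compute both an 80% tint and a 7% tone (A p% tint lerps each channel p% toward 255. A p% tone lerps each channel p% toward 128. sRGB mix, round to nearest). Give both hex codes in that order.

#fed1e5, #f1227e

#fa1b7e is rgb(250, 27, 126).
80% tint:
  R: 250 + 0.8×(255−250) = 250 + 4 = 254 → 254
  G: 27 + 0.8×(255−27) = 27 + 182.4 = 209.4 → 209
  B: 126 + 0.8×(255−126) = 126 + 103.2 = 229.2 → 229
  → #fed1e5
7% tone:
  R: 250 + 0.07×(128−250) = 250 − 8.54 = 241.46 → 241
  G: 27 + 0.07×(128−27) = 27 + 7.07 = 34.07 → 34
  B: 126 + 0.07×(128−126) = 126 + 0.14 = 126.14 → 126
  → #f1227e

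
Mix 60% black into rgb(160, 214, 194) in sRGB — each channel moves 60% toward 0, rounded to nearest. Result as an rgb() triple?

rgb(64, 86, 78)

A 60% shade moves each channel 60% toward 0:
  R: 160 − 96 = 64 → 64
  G: 214 + 0.6×(0−214) = 214 − 128.4 = 85.6 → 86
  B: 194 + 0.6×(0−194) = 194 − 116.4 = 77.6 → 78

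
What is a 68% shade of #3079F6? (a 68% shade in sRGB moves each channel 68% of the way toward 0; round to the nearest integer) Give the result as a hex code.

#0F274F

#3079F6 is rgb(48, 121, 246).
Per channel, c → c + 0.68(0 − c):
  R: 48 + 0.68×(0−48) = 48 − 32.64 = 15.36 → 15
  G: 121 − 82.28 = 38.72 → 39
  B: 246 − 167.28 = 78.72 → 79
rgb(15, 39, 79) = #0F274F.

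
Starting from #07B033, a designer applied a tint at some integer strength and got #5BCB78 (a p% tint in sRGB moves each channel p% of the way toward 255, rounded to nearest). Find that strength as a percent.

34%

#07B033 is rgb(7, 176, 51); #5BCB78 is rgb(91, 203, 120).
On the R channel (widest range): 91 ≈ 7 + (p/100)(255 − 7), so p ≈ 100×(91 − 7)/(255 − 7) = 8400/248 = 33.87.
p = 34 reproduces all three channels after rounding.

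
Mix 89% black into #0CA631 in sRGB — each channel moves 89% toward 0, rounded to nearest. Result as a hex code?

#011205

#0CA631 is rgb(12, 166, 49).
Lerp each channel 89% toward 0:
  R: 12 + 0.89×(0−12) = 12 − 10.68 = 1.32 → 1
  G: 166 + 0.89×(0−166) = 166 − 147.74 = 18.26 → 18
  B: 49 − 43.61 = 5.39 → 5
rgb(1, 18, 5) = #011205.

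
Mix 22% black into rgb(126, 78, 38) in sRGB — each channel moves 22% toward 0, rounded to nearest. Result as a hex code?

Lerp each channel 22% toward 0:
  R: 126 − 27.72 = 98.28 → 98
  G: 78 + 0.22×(0−78) = 78 − 17.16 = 60.84 → 61
  B: 38 − 8.36 = 29.64 → 30
rgb(98, 61, 30) = #623D1E.

#623D1E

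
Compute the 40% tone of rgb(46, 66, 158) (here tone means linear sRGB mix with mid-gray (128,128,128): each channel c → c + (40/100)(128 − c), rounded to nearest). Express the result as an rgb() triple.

rgb(79, 91, 146)

Per channel, c → c + 0.4(128 − c):
  R: 46 + 32.8 = 78.8 → 79
  G: 66 + 24.8 = 90.8 → 91
  B: 158 + 0.4×(128−158) = 158 − 12 = 146 → 146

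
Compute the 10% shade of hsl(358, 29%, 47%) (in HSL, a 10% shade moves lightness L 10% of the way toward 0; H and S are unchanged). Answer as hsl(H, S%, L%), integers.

hsl(358, 29%, 42%)

L moves 10% from 47 toward 0: 47 − 4.7 = 42.3 → 42.
H and S are unchanged.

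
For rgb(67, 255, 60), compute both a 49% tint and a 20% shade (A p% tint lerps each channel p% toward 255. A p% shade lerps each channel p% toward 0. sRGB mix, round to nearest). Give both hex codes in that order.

#9FFF9C, #36CC30

49% tint:
  R: 67 + 0.49×(255−67) = 67 + 92.12 = 159.12 → 159
  G: 255 + 0.49×(255−255) = 255 + 0 = 255 → 255
  B: 60 + 95.55 = 155.55 → 156
  → #9FFF9C
20% shade:
  R: 67 + 0.2×(0−67) = 67 − 13.4 = 53.6 → 54
  G: 255 + 0.2×(0−255) = 255 − 51 = 204 → 204
  B: 60 − 12 = 48 → 48
  → #36CC30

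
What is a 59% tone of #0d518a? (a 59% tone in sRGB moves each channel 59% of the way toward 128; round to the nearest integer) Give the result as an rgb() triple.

#0d518a is rgb(13, 81, 138).
Per channel, c → c + 0.59(128 − c):
  R: 13 + 67.85 = 80.85 → 81
  G: 81 + 0.59×(128−81) = 81 + 27.73 = 108.73 → 109
  B: 138 − 5.9 = 132.1 → 132

rgb(81, 109, 132)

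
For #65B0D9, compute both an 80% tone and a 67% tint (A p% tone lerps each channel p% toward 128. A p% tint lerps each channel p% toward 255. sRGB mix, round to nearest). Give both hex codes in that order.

#65B0D9 is rgb(101, 176, 217).
80% tone:
  R: 101 + 0.8×(128−101) = 101 + 21.6 = 122.6 → 123
  G: 176 + 0.8×(128−176) = 176 − 38.4 = 137.6 → 138
  B: 217 + 0.8×(128−217) = 217 − 71.2 = 145.8 → 146
  → #7B8A92
67% tint:
  R: 101 + 0.67×(255−101) = 101 + 103.18 = 204.18 → 204
  G: 176 + 0.67×(255−176) = 176 + 52.93 = 228.93 → 229
  B: 217 + 0.67×(255−217) = 217 + 25.46 = 242.46 → 242
  → #CCE5F2

#7B8A92, #CCE5F2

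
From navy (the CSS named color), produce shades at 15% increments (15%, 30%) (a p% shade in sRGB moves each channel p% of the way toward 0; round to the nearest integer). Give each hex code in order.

#00006D, #00005A

CSS navy is rgb(0, 0, 128).
15%: (0→0, 0→0, 128 − 19.2 = 108.8→109) → #00006D
30%: (0→0, 0→0, 128 − 38.4 = 89.6→90) → #00005A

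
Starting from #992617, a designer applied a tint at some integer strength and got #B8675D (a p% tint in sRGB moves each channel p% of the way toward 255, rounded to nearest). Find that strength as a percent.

30%

#992617 is rgb(153, 38, 23); #B8675D is rgb(184, 103, 93).
On the B channel (widest range): 93 ≈ 23 + (p/100)(255 − 23), so p ≈ 100×(93 − 23)/(255 − 23) = 7000/232 = 30.17.
p = 30 reproduces all three channels after rounding.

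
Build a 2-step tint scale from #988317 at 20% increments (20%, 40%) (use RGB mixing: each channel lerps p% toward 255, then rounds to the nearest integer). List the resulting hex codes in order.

#988317 is rgb(152, 131, 23).
20%: (152 + 20.6 = 172.6→173, 131 + 24.8 = 155.8→156, 23 + 46.4 = 69.4→69) → #AD9C45
40%: (152 + 41.2 = 193.2→193, 131 + 49.6 = 180.6→181, 23 + 92.8 = 115.8→116) → #C1B574

#AD9C45, #C1B574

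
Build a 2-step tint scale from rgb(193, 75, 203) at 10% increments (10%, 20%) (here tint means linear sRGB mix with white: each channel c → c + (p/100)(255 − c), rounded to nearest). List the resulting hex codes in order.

10%: (193 + 6.2 = 199.2→199, 75 + 18 = 93→93, 203 + 5.2 = 208.2→208) → #C75DD0
20%: (193 + 12.4 = 205.4→205, 75 + 36 = 111→111, 203 + 10.4 = 213.4→213) → #CD6FD5

#C75DD0, #CD6FD5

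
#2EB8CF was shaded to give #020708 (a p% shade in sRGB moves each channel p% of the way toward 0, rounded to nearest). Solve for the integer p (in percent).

#2EB8CF is rgb(46, 184, 207); #020708 is rgb(2, 7, 8).
On the B channel (widest range): 8 ≈ 207 + (p/100)(0 − 207), so p ≈ 100×(8 − 207)/(0 − 207) = -19900/-207 = 96.14.
p = 96 reproduces all three channels after rounding.

96%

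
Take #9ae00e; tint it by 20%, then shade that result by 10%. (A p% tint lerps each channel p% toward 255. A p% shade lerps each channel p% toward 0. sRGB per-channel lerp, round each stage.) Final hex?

#9dcf38

#9ae00e is rgb(154, 224, 14).
A 20% tint moves each channel 20% toward 255:
  R: 154 + 0.2×(255−154) = 154 + 20.2 = 174.2 → 174
  G: 224 + 6.2 = 230.2 → 230
  B: 14 + 48.2 = 62.2 → 62
After the tint: rgb(174, 230, 62) = #aee63e.
Per channel, c → c + 0.1(0 − c):
  R: 174 − 17.4 = 156.6 → 157
  G: 230 + 0.1×(0−230) = 230 − 23 = 207 → 207
  B: 62 + 0.1×(0−62) = 62 − 6.2 = 55.8 → 56
rgb(157, 207, 56) = #9dcf38.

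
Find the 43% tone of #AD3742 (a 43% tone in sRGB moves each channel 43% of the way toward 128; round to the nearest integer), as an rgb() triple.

#AD3742 is rgb(173, 55, 66).
A 43% tone moves each channel 43% toward 128:
  R: 173 − 19.35 = 153.65 → 154
  G: 55 + 0.43×(128−55) = 55 + 31.39 = 86.39 → 86
  B: 66 + 0.43×(128−66) = 66 + 26.66 = 92.66 → 93

rgb(154, 86, 93)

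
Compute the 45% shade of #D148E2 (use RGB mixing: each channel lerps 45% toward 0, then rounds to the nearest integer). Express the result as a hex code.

#D148E2 is rgb(209, 72, 226).
A 45% shade moves each channel 45% toward 0:
  R: 209 + 0.45×(0−209) = 209 − 94.05 = 114.95 → 115
  G: 72 + 0.45×(0−72) = 72 − 32.4 = 39.6 → 40
  B: 226 − 101.7 = 124.3 → 124
rgb(115, 40, 124) = #73287C.

#73287C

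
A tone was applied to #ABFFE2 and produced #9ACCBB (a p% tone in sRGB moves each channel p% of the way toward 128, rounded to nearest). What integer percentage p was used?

#ABFFE2 is rgb(171, 255, 226); #9ACCBB is rgb(154, 204, 187).
On the G channel (widest range): 204 ≈ 255 + (p/100)(128 − 255), so p ≈ 100×(204 − 255)/(128 − 255) = -5100/-127 = 40.16.
p = 40 reproduces all three channels after rounding.

40%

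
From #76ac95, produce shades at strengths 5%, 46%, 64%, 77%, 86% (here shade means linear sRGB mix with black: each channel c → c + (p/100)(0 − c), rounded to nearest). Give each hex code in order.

#76ac95 is rgb(118, 172, 149).
5%: (118 − 5.9 = 112.1→112, 172 − 8.6 = 163.4→163, 149 − 7.45 = 141.55→142) → #70a38e
46%: (118 − 54.28 = 63.72→64, 172 − 79.12 = 92.88→93, 149 − 68.54 = 80.46→80) → #405d50
64%: (118 − 75.52 = 42.48→42, 172 − 110.08 = 61.92→62, 149 − 95.36 = 53.64→54) → #2a3e36
77%: (118 − 90.86 = 27.14→27, 172 − 132.44 = 39.56→40, 149 − 114.73 = 34.27→34) → #1b2822
86%: (118 − 101.48 = 16.52→17, 172 − 147.92 = 24.08→24, 149 − 128.14 = 20.86→21) → #111815

#70a38e, #405d50, #2a3e36, #1b2822, #111815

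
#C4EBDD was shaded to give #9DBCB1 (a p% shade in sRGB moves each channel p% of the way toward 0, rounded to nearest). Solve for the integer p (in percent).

#C4EBDD is rgb(196, 235, 221); #9DBCB1 is rgb(157, 188, 177).
On the G channel (widest range): 188 ≈ 235 + (p/100)(0 − 235), so p ≈ 100×(188 − 235)/(0 − 235) = -4700/-235 = 20.00.
p = 20 reproduces all three channels after rounding.

20%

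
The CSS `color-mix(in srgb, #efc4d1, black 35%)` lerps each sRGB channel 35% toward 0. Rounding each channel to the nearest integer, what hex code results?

#efc4d1 is rgb(239, 196, 209).
Per channel, c → c + 0.35(0 − c):
  R: 239 + 0.35×(0−239) = 239 − 83.65 = 155.35 → 155
  G: 196 + 0.35×(0−196) = 196 − 68.6 = 127.4 → 127
  B: 209 + 0.35×(0−209) = 209 − 73.15 = 135.85 → 136
rgb(155, 127, 136) = #9b7f88.

#9b7f88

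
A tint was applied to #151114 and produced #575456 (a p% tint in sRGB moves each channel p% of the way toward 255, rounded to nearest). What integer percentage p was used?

#151114 is rgb(21, 17, 20); #575456 is rgb(87, 84, 86).
On the G channel (widest range): 84 ≈ 17 + (p/100)(255 − 17), so p ≈ 100×(84 − 17)/(255 − 17) = 6700/238 = 28.15.
p = 28 reproduces all three channels after rounding.

28%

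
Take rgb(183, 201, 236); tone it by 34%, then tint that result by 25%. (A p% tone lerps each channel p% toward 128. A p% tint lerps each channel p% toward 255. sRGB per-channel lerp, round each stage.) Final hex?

Lerp each channel 34% toward 128:
  R: 183 + 0.34×(128−183) = 183 − 18.7 = 164.3 → 164
  G: 201 − 24.82 = 176.18 → 176
  B: 236 − 36.72 = 199.28 → 199
After the tone: rgb(164, 176, 199) = #a4b0c7.
A 25% tint moves each channel 25% toward 255:
  R: 164 + 0.25×(255−164) = 164 + 22.75 = 186.75 → 187
  G: 176 + 19.75 = 195.75 → 196
  B: 199 + 0.25×(255−199) = 199 + 14 = 213 → 213
rgb(187, 196, 213) = #bbc4d5.

#bbc4d5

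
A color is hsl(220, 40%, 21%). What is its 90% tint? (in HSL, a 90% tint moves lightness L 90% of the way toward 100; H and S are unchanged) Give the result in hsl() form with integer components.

hsl(220, 40%, 92%)

L moves 90% from 21 toward 100: 21 + 71.1 = 92.1 → 92.
H and S are unchanged.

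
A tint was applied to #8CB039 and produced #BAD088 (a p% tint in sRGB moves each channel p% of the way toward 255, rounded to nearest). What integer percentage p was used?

#8CB039 is rgb(140, 176, 57); #BAD088 is rgb(186, 208, 136).
On the B channel (widest range): 136 ≈ 57 + (p/100)(255 − 57), so p ≈ 100×(136 − 57)/(255 − 57) = 7900/198 = 39.90.
p = 40 reproduces all three channels after rounding.

40%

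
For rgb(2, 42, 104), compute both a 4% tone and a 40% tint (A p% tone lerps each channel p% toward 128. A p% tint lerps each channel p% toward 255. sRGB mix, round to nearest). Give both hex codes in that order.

#072D69, #677FA4

4% tone:
  R: 2 + 0.04×(128−2) = 2 + 5.04 = 7.04 → 7
  G: 42 + 3.44 = 45.44 → 45
  B: 104 + 0.04×(128−104) = 104 + 0.96 = 104.96 → 105
  → #072D69
40% tint:
  R: 2 + 101.2 = 103.2 → 103
  G: 42 + 0.4×(255−42) = 42 + 85.2 = 127.2 → 127
  B: 104 + 0.4×(255−104) = 104 + 60.4 = 164.4 → 164
  → #677FA4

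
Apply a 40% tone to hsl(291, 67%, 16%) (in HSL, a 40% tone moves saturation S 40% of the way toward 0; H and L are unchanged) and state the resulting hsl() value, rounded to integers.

hsl(291, 40%, 16%)

S moves 40% from 67 toward 0: 67 − 26.8 = 40.2 → 40.
H and L are unchanged.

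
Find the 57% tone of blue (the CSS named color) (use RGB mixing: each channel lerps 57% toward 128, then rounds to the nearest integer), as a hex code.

CSS blue is rgb(0, 0, 255).
A 57% tone moves each channel 57% toward 128:
  R: 0 + 0.57×(128−0) = 0 + 72.96 = 72.96 → 73
  G: 0 + 0.57×(128−0) = 0 + 72.96 = 72.96 → 73
  B: 255 − 72.39 = 182.61 → 183
rgb(73, 73, 183) = #4949B7.

#4949B7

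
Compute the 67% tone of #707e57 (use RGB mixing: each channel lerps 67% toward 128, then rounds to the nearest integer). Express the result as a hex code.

#707e57 is rgb(112, 126, 87).
Lerp each channel 67% toward 128:
  R: 112 + 0.67×(128−112) = 112 + 10.72 = 122.72 → 123
  G: 126 + 0.67×(128−126) = 126 + 1.34 = 127.34 → 127
  B: 87 + 0.67×(128−87) = 87 + 27.47 = 114.47 → 114
rgb(123, 127, 114) = #7b7f72.

#7b7f72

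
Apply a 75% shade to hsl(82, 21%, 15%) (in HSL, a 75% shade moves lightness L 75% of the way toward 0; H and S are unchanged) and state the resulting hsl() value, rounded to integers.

L moves 75% from 15 toward 0: 15 − 11.25 = 3.75 → 4.
H and S are unchanged.

hsl(82, 21%, 4%)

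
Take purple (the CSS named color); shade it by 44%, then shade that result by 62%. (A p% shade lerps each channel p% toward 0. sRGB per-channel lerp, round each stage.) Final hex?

CSS purple is rgb(128, 0, 128).
Per channel, c → c + 0.44(0 − c):
  R: 128 + 0.44×(0−128) = 128 − 56.32 = 71.68 → 72
  G: 0 + 0 = 0 → 0
  B: 128 − 56.32 = 71.68 → 72
After the shade: rgb(72, 0, 72) = #480048.
Lerp each channel 62% toward 0:
  R: 72 − 44.64 = 27.36 → 27
  G: 0 + 0 = 0 → 0
  B: 72 + 0.62×(0−72) = 72 − 44.64 = 27.36 → 27
rgb(27, 0, 27) = #1b001b.

#1b001b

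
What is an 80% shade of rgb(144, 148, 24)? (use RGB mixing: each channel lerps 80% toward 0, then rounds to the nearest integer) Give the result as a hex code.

Per channel, c → c + 0.8(0 − c):
  R: 144 − 115.2 = 28.8 → 29
  G: 148 + 0.8×(0−148) = 148 − 118.4 = 29.6 → 30
  B: 24 − 19.2 = 4.8 → 5
rgb(29, 30, 5) = #1D1E05.

#1D1E05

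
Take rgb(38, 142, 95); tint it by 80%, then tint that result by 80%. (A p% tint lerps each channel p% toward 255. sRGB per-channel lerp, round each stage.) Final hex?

Lerp each channel 80% toward 255:
  R: 38 + 173.6 = 211.6 → 212
  G: 142 + 0.8×(255−142) = 142 + 90.4 = 232.4 → 232
  B: 95 + 0.8×(255−95) = 95 + 128 = 223 → 223
After the tint: rgb(212, 232, 223) = #D4E8DF.
Lerp each channel 80% toward 255:
  R: 212 + 0.8×(255−212) = 212 + 34.4 = 246.4 → 246
  G: 232 + 0.8×(255−232) = 232 + 18.4 = 250.4 → 250
  B: 223 + 0.8×(255−223) = 223 + 25.6 = 248.6 → 249
rgb(246, 250, 249) = #F6FAF9.

#F6FAF9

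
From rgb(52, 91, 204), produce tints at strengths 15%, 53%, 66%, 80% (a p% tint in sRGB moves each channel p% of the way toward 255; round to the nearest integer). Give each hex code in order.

#5274D4, #A0B2E7, #BAC7EE, #D6DEF5

15%: (52 + 30.45 = 82.45→82, 91 + 24.6 = 115.6→116, 204 + 7.65 = 211.65→212) → #5274D4
53%: (52 + 107.59 = 159.59→160, 91 + 86.92 = 177.92→178, 204 + 27.03 = 231.03→231) → #A0B2E7
66%: (52 + 133.98 = 185.98→186, 91 + 108.24 = 199.24→199, 204 + 33.66 = 237.66→238) → #BAC7EE
80%: (52 + 162.4 = 214.4→214, 91 + 131.2 = 222.2→222, 204 + 40.8 = 244.8→245) → #D6DEF5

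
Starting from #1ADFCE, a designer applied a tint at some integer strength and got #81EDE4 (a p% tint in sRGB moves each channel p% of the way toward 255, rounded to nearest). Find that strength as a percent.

45%

#1ADFCE is rgb(26, 223, 206); #81EDE4 is rgb(129, 237, 228).
On the R channel (widest range): 129 ≈ 26 + (p/100)(255 − 26), so p ≈ 100×(129 − 26)/(255 − 26) = 10300/229 = 44.98.
p = 45 reproduces all three channels after rounding.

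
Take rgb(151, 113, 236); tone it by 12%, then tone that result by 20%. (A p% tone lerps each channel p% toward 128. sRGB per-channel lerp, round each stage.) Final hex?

#9076CC

A 12% tone moves each channel 12% toward 128:
  R: 151 + 0.12×(128−151) = 151 − 2.76 = 148.24 → 148
  G: 113 + 0.12×(128−113) = 113 + 1.8 = 114.8 → 115
  B: 236 + 0.12×(128−236) = 236 − 12.96 = 223.04 → 223
After the tone: rgb(148, 115, 223) = #9473DF.
Per channel, c → c + 0.2(128 − c):
  R: 148 + 0.2×(128−148) = 148 − 4 = 144 → 144
  G: 115 + 0.2×(128−115) = 115 + 2.6 = 117.6 → 118
  B: 223 − 19 = 204 → 204
rgb(144, 118, 204) = #9076CC.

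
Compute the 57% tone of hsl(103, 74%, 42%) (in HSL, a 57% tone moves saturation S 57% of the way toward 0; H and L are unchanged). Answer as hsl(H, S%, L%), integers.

S moves 57% from 74 toward 0: 74 − 42.18 = 31.82 → 32.
H and L are unchanged.

hsl(103, 32%, 42%)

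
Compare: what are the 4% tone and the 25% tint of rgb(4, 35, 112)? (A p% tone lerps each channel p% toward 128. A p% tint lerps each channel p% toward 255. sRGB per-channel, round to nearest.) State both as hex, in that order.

4% tone:
  R: 4 + 0.04×(128−4) = 4 + 4.96 = 8.96 → 9
  G: 35 + 0.04×(128−35) = 35 + 3.72 = 38.72 → 39
  B: 112 + 0.04×(128−112) = 112 + 0.64 = 112.64 → 113
  → #092771
25% tint:
  R: 4 + 0.25×(255−4) = 4 + 62.75 = 66.75 → 67
  G: 35 + 0.25×(255−35) = 35 + 55 = 90 → 90
  B: 112 + 0.25×(255−112) = 112 + 35.75 = 147.75 → 148
  → #435A94

#092771, #435A94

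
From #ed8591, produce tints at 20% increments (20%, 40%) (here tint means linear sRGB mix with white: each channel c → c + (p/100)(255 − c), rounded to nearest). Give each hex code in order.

#ed8591 is rgb(237, 133, 145).
20%: (237 + 3.6 = 240.6→241, 133 + 24.4 = 157.4→157, 145 + 22 = 167→167) → #f19da7
40%: (237 + 7.2 = 244.2→244, 133 + 48.8 = 181.8→182, 145 + 44 = 189→189) → #f4b6bd

#f19da7, #f4b6bd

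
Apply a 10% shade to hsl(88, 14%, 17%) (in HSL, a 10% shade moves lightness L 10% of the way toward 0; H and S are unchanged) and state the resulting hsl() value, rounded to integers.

L moves 10% from 17 toward 0: 17 − 1.7 = 15.3 → 15.
H and S are unchanged.

hsl(88, 14%, 15%)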